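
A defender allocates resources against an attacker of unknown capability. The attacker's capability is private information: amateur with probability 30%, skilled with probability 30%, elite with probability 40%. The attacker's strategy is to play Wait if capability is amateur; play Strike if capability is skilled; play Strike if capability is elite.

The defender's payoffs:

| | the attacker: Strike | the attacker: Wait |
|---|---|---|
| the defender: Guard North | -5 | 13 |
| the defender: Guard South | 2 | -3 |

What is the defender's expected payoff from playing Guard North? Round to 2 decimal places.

Take the expectation over the attacker's capability, weighting each type's action by its prior probability.
E[Guard North] = 0.3·13 + 0.3·(-5) + 0.4·(-5) = 3.9 + (-1.5) + (-2) = 0.4

0.40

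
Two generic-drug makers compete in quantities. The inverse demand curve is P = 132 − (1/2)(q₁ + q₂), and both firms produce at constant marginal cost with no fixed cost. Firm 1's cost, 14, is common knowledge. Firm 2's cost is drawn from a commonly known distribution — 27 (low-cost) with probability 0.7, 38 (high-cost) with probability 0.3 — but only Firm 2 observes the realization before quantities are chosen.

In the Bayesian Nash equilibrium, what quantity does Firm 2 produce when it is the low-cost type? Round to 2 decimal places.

60.23

Type-c best response for Firm 2: q₂(c) = (132 − c) − q₁/2.
Firm 1 maximizes expected profit; its first-order condition is 132 − q₁ − (1/2)E[q₂] − 14 = 0.
Substituting E[q₂] and solving: E[c₂] = 30.3, so q₁ = (132 − 2·14 + 30.3)/(3/2) = 89.5333.
q₂(low-cost) = (132 − 27 − (1/2)·89.5333) = 60.2333.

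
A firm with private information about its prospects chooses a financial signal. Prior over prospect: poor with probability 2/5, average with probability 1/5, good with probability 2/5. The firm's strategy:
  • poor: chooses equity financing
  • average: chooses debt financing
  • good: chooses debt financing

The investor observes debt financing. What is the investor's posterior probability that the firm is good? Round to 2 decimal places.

P(debt financing) = (2/5)·0 + (1/5)·1 + (2/5)·1 = 3/5
P(good | debt financing) = ((2/5)·1) / (3/5) = (2/5) / (3/5) = 2/3

0.67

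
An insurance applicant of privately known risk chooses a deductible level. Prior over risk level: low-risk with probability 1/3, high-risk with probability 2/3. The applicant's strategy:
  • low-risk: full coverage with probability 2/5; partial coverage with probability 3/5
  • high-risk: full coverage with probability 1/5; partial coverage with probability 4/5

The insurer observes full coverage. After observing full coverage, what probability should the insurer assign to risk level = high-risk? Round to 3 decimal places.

P(full coverage) = (1/3)·(2/5) + (2/3)·(1/5) = 4/15
P(high-risk | full coverage) = ((2/3)·(1/5)) / (4/15) = (2/15) / (4/15) = 1/2

0.500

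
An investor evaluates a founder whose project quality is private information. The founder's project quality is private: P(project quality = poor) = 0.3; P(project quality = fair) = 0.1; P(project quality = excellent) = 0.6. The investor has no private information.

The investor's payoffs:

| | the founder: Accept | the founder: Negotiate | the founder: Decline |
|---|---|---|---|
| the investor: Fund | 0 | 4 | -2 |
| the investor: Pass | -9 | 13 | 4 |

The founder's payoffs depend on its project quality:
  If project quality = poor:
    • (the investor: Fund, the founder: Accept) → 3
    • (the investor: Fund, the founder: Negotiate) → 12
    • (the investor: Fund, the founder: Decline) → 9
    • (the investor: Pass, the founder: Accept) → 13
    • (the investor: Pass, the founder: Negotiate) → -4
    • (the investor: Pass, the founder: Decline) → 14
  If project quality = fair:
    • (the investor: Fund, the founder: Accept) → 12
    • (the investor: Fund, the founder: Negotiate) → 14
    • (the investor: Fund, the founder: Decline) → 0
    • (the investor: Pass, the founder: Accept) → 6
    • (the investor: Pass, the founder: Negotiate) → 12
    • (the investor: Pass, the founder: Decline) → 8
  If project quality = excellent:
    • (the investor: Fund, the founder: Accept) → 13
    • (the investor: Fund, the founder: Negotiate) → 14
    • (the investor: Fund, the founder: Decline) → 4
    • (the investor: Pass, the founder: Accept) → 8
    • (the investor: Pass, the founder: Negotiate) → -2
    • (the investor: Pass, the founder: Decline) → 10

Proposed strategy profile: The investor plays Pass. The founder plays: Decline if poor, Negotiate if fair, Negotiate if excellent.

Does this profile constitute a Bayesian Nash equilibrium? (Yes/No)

No

The investor plays Pass: E[Pass] = 0.3·(4) + 0.1·(13) + 0.6·(13) = 10.3; E[Fund] = 2.2. Best-responding. ✓
The founder (project quality poor), facing Pass: Accept gives 13, Negotiate gives -4, Decline gives 14. Proposed Decline is best. ✓
The founder (project quality fair), facing Pass: Accept gives 6, Negotiate gives 12, Decline gives 8. Proposed Negotiate is best. ✓
The founder (project quality excellent), facing Pass: Accept gives 8, Negotiate gives -2, Decline gives 10. Proposed Negotiate is not best — profitable deviation exists. ✗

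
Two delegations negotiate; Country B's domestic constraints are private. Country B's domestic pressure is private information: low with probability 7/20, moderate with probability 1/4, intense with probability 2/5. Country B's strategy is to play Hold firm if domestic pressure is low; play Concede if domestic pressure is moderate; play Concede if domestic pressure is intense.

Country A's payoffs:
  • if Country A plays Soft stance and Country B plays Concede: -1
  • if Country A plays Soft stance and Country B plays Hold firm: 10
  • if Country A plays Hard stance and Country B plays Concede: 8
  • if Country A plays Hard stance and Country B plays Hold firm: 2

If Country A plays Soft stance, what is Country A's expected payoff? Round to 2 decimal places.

E[Soft stance] = 7/20·10 + 1/4·(-1) + 2/5·(-1) = 7/2 + (-1/4) + (-2/5) = 57/20

2.85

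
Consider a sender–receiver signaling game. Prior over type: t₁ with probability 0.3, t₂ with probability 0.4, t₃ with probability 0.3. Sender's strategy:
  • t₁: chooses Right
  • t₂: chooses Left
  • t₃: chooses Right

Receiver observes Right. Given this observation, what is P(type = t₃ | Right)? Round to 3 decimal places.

0.500

Apply Bayes' rule using the sender's strategy as the likelihood.
P(Right) = 0.3·1 + 0.4·0 + 0.3·1 = 0.6
P(t₃ | Right) = (0.3·1) / 0.6 = 0.3 / 0.6 = 0.5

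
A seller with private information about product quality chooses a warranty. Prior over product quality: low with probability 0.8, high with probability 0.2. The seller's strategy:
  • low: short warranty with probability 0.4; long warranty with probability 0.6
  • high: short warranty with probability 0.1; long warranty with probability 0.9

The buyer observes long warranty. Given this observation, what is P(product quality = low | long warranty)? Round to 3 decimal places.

P(long warranty) = 0.8·0.6 + 0.2·0.9 = 0.66
P(low | long warranty) = (0.8·0.6) / 0.66 = 0.48 / 0.66 = 0.727273

0.727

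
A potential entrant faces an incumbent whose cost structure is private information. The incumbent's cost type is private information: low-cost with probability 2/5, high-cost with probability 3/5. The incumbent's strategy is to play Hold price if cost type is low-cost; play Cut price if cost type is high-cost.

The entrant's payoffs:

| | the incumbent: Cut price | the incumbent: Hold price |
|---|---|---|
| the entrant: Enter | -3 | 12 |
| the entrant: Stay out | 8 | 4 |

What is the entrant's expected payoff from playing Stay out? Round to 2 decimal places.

6.40

E[Stay out] = 2/5·4 + 3/5·8 = 8/5 + 24/5 = 32/5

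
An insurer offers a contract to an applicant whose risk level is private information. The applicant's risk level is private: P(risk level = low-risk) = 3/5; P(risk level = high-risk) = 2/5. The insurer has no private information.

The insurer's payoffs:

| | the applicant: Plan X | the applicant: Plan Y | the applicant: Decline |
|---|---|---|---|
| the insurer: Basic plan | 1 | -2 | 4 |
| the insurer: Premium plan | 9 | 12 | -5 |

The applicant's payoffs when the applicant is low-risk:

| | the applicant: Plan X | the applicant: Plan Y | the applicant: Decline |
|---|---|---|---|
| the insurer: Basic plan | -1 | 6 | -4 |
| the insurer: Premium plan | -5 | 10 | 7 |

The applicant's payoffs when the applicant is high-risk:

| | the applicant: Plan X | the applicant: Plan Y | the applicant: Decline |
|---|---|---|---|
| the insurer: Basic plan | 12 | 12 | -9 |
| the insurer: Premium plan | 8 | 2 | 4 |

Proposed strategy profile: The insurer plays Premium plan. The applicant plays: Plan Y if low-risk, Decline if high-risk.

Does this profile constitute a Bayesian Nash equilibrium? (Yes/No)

The insurer plays Premium plan: E[Premium plan] = 3/5·(12) + 2/5·(-5) = 26/5; E[Basic plan] = 2/5. Best-responding. ✓
The applicant (risk level low-risk), facing Premium plan: Plan X gives -5, Plan Y gives 10, Decline gives 7. Proposed Plan Y is best. ✓
The applicant (risk level high-risk), facing Premium plan: Plan X gives 8, Plan Y gives 2, Decline gives 4. Proposed Decline is not best — profitable deviation exists. ✗

No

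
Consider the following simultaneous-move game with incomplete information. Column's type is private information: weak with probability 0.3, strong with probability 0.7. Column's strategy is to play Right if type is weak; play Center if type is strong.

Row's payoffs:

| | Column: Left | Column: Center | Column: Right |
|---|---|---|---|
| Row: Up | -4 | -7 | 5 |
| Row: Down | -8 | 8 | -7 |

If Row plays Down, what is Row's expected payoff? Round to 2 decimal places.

Take the expectation over Column's type, weighting each type's action by its prior probability.
E[Down] = 0.3·(-7) + 0.7·8 = (-2.1) + 5.6 = 3.5

3.50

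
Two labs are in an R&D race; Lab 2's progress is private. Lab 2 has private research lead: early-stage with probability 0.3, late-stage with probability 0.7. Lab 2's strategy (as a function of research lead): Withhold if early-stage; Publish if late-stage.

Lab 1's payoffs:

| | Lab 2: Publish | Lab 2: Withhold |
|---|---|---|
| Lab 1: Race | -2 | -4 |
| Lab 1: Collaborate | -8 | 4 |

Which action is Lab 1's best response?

Race

E[Race] = 0.3·(-4) + 0.7·(-2) = -2.6
E[Collaborate] = 0.3·(4) + 0.7·(-8) = -4.4
Best response: Race (-2.6 is the largest).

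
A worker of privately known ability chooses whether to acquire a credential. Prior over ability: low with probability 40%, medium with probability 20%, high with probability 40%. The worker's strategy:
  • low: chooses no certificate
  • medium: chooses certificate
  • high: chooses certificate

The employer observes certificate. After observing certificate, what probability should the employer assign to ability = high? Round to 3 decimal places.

P(certificate) = 0.4·0 + 0.2·1 + 0.4·1 = 0.6
P(high | certificate) = (0.4·1) / 0.6 = 0.4 / 0.6 = 0.666667

0.667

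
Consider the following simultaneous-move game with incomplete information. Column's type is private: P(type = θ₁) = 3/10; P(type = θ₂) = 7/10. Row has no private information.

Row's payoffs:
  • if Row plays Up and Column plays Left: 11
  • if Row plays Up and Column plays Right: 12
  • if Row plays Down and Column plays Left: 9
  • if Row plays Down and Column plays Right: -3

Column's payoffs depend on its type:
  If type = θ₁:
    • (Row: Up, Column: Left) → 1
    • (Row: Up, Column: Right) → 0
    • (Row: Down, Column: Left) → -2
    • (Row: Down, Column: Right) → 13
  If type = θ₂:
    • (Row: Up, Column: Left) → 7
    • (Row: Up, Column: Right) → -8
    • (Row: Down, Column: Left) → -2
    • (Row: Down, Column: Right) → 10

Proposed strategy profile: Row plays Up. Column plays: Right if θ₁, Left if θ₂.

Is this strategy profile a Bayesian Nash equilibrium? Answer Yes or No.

Row plays Up: E[Up] = 3/10·(12) + 7/10·(11) = 113/10; E[Down] = 27/5. Best-responding. ✓
Column (type θ₁), facing Up: Left gives 1, Right gives 0. Proposed Right is not best — profitable deviation exists. ✗
Column (type θ₂), facing Up: Left gives 7, Right gives -8. Proposed Left is best. ✓

No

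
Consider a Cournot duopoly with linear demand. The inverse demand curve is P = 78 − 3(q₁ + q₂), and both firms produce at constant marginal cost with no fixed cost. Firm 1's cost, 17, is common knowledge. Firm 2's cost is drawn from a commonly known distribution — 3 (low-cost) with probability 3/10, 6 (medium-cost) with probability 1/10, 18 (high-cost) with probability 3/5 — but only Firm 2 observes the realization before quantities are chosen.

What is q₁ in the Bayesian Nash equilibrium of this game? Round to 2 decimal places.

6.26

Type-c best response for Firm 2: q₂(c) = (78 − c)/6 − q₁/2.
Firm 1 maximizes expected profit; its first-order condition is 78 − 6q₁ − 3E[q₂] − 17 = 0.
Substituting E[q₂] and solving: E[c₂] = 12.3, so q₁ = (78 − 2·17 + 12.3)/9 = 6.25556.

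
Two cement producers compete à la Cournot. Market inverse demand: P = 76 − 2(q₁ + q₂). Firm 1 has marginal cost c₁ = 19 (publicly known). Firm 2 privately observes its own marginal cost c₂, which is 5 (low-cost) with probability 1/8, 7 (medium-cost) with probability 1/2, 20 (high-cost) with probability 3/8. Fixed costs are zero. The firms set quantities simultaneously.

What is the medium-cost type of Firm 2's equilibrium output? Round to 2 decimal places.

Type-c best response for Firm 2: q₂(c) = (76 − c)/4 − q₁/2.
Firm 1 maximizes expected profit; its first-order condition is 76 − 4q₁ − 2E[q₂] − 19 = 0.
Substituting E[q₂] and solving: E[c₂] = 11.625, so q₁ = (76 − 2·19 + 11.625)/6 = 8.27083.
q₂(medium-cost) = (76 − 7 − 2·8.27083)/4 = 13.1146.

13.11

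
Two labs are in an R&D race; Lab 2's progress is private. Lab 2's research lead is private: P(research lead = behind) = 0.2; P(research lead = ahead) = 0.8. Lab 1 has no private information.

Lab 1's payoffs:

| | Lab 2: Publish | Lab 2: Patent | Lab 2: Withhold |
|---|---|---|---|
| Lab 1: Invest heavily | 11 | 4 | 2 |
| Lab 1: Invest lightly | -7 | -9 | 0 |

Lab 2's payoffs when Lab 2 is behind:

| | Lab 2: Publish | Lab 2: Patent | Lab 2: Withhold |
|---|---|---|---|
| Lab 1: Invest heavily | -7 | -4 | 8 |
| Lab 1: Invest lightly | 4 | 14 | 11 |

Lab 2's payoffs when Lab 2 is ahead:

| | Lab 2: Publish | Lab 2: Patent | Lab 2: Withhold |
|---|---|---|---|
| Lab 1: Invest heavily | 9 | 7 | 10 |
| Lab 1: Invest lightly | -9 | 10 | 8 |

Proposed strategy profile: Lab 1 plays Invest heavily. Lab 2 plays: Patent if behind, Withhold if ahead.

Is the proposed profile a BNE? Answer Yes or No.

Lab 1 plays Invest heavily: E[Invest heavily] = 0.2·(4) + 0.8·(2) = 2.4; E[Invest lightly] = -1.8. Best-responding. ✓
Lab 2 (research lead behind), facing Invest heavily: Publish gives -7, Patent gives -4, Withhold gives 8. Proposed Patent is not best — profitable deviation exists. ✗
Lab 2 (research lead ahead), facing Invest heavily: Publish gives 9, Patent gives 7, Withhold gives 10. Proposed Withhold is best. ✓

No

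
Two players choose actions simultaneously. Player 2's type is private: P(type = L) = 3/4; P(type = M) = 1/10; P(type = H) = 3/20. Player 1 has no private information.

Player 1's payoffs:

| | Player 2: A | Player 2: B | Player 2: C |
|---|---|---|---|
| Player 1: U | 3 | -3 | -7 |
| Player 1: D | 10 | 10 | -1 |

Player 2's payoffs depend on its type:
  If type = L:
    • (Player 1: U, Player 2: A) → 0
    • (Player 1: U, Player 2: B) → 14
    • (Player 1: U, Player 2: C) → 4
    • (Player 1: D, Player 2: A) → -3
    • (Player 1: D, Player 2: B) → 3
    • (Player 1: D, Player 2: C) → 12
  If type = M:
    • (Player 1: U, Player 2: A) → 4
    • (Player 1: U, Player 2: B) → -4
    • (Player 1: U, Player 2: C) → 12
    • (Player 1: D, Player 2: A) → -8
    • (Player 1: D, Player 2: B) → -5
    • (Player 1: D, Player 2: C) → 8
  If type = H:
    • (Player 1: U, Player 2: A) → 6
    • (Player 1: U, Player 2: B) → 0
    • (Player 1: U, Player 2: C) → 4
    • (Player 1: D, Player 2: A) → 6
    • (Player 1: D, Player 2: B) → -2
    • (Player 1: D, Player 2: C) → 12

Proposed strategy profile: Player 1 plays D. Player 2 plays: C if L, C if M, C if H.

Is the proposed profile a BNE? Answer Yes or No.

A profile is a BNE iff every type of every player is best-responding given beliefs about the other side.
Player 1 plays D: E[D] = 3/4·(-1) + 1/10·(-1) + 3/20·(-1) = -1; E[U] = -7. Best-responding. ✓
Player 2 (type L), facing D: A gives -3, B gives 3, C gives 12. Proposed C is best. ✓
Player 2 (type M), facing D: A gives -8, B gives -5, C gives 8. Proposed C is best. ✓
Player 2 (type H), facing D: A gives 6, B gives -2, C gives 12. Proposed C is best. ✓

Yes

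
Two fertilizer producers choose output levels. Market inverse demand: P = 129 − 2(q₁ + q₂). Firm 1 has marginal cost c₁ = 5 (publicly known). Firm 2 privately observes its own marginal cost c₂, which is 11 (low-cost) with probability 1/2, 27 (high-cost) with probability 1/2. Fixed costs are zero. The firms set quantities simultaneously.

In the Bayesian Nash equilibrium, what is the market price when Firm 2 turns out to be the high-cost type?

Each type of Firm 2 best-responds to q₁; Firm 1 best-responds to the expected q₂ over Firm 2's types.
Firm 2 with cost c maximizes (129 − 2(q₁+q₂) − c)·q₂, giving q₂(c) = (129 − c − 2q₁)/4.
E[c₂] = 1/2·11 + 1/2·27 = 19
Firm 1's FOC against E[q₂] yields q₁ = (129 − 2·5 + E[c₂])/6 = (129 − 10 + 19)/6 = 23.
q₂(high-cost) = 14, so P = 129 − 2·(23 + 14) = 55.

55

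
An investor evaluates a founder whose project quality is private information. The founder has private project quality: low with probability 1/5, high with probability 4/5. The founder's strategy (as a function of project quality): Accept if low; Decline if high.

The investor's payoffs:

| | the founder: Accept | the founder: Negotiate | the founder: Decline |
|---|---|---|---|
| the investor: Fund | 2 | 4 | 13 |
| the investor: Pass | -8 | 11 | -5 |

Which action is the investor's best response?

E[Fund] = 1/5·(2) + 4/5·(13) = 54/5
E[Pass] = 1/5·(-8) + 4/5·(-5) = -28/5
Best response: Fund (54/5 is the largest).

Fund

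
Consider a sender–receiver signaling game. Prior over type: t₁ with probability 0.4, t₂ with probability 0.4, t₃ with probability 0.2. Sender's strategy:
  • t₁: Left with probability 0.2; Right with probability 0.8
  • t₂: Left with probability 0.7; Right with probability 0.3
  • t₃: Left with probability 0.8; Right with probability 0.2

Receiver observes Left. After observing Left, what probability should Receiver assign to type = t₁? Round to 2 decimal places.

P(Left) = 0.4·0.2 + 0.4·0.7 + 0.2·0.8 = 0.52
P(t₁ | Left) = (0.4·0.2) / 0.52 = 0.08 / 0.52 = 0.153846

0.15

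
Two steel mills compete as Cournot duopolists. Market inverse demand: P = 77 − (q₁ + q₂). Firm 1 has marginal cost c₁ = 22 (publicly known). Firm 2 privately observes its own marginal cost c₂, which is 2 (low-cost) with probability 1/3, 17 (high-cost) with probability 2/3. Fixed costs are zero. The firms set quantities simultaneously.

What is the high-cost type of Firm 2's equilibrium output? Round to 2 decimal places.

Type-c best response for Firm 2: q₂(c) = (77 − c)/2 − q₁/2.
Firm 1 maximizes expected profit; its first-order condition is 77 − 2q₁ − E[q₂] − 22 = 0.
Substituting E[q₂] and solving: E[c₂] = 12, so q₁ = (77 − 2·22 + 12)/3 = 15.
q₂(high-cost) = (77 − 17 − 15)/2 = 22.5.

22.50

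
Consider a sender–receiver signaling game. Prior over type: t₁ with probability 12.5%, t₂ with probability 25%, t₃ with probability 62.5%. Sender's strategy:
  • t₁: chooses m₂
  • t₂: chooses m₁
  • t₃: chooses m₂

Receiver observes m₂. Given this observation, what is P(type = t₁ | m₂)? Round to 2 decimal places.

P(m₂) = 0.125·1 + 0.25·0 + 0.625·1 = 0.75
P(t₁ | m₂) = (0.125·1) / 0.75 = 0.125 / 0.75 = 0.166667

0.17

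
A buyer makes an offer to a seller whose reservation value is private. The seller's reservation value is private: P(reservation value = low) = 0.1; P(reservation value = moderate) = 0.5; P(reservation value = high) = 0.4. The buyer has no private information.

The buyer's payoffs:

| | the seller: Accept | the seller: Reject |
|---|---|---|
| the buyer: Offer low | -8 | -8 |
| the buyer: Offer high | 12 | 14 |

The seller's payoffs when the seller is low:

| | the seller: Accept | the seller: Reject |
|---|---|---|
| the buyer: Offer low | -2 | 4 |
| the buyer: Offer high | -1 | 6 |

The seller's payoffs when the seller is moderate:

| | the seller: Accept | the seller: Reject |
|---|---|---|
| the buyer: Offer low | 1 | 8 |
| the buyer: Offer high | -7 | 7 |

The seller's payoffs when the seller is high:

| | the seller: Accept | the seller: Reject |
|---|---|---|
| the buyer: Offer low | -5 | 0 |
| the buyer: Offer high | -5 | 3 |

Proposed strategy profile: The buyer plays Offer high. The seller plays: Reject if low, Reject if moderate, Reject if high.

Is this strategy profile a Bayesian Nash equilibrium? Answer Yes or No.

Yes

The buyer plays Offer high: E[Offer high] = 0.1·(14) + 0.5·(14) + 0.4·(14) = 14; E[Offer low] = -8. Best-responding. ✓
The seller (reservation value low), facing Offer high: Accept gives -1, Reject gives 6. Proposed Reject is best. ✓
The seller (reservation value moderate), facing Offer high: Accept gives -7, Reject gives 7. Proposed Reject is best. ✓
The seller (reservation value high), facing Offer high: Accept gives -5, Reject gives 3. Proposed Reject is best. ✓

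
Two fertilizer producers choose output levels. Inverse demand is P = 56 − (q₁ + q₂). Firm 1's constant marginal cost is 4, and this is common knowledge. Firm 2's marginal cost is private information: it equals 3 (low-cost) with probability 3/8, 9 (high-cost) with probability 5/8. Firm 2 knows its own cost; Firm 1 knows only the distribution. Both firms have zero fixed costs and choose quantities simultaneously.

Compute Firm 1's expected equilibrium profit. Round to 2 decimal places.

333.06

Type-c best response for Firm 2: q₂(c) = (56 − c)/2 − q₁/2.
Firm 1 maximizes expected profit; its first-order condition is 56 − 2q₁ − E[q₂] − 4 = 0.
Substituting E[q₂] and solving: E[c₂] = 6.75, so q₁ = (56 − 2·4 + 6.75)/3 = 18.25.
E[P] = 56 − (q₁ + E[q₂]) = 22.25; Firm 1's expected profit = (E[P] − 4)·q₁ = (22.25 − 4)·18.25 = 333.062.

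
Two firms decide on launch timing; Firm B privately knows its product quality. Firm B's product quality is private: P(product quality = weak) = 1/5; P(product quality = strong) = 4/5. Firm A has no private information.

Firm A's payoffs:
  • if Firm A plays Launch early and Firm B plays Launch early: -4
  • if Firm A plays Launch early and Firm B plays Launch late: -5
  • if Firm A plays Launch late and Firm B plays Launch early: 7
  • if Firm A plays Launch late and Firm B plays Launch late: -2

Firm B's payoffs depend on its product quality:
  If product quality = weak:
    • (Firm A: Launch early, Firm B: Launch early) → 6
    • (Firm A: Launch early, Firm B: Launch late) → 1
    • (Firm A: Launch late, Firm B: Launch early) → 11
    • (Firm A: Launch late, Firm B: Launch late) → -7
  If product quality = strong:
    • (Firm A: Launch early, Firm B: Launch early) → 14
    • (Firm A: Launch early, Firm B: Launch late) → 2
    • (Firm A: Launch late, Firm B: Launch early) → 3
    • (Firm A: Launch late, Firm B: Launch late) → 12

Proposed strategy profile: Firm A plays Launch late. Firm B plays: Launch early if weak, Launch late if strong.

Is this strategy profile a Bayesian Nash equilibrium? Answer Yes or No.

A profile is a BNE iff every type of every player is best-responding given beliefs about the other side.
Firm A plays Launch late: E[Launch late] = 1/5·(7) + 4/5·(-2) = -1/5; E[Launch early] = -24/5. Best-responding. ✓
Firm B (product quality weak), facing Launch late: Launch early gives 11, Launch late gives -7. Proposed Launch early is best. ✓
Firm B (product quality strong), facing Launch late: Launch early gives 3, Launch late gives 12. Proposed Launch late is best. ✓

Yes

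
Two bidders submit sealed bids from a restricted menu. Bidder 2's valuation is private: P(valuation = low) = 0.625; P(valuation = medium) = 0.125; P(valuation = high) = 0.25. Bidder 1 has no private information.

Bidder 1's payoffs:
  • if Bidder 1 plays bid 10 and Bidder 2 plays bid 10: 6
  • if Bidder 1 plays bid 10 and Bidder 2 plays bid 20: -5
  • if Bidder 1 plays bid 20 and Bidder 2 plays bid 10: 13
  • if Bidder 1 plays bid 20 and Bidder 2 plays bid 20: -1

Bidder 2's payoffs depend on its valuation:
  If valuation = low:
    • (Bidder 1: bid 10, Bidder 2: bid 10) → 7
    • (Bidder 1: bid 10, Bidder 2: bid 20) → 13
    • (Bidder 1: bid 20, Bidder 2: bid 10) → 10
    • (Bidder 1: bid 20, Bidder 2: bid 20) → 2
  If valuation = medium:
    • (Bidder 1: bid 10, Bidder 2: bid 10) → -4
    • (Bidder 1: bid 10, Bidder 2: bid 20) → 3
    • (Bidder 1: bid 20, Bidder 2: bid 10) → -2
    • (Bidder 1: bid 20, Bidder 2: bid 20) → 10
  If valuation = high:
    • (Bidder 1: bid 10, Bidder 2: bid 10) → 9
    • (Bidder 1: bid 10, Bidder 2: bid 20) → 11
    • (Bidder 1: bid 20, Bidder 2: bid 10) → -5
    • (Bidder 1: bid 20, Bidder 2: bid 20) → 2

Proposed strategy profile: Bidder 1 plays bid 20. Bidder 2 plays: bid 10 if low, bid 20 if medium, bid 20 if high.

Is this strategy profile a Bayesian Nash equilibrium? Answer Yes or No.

Yes

Bidder 1 plays bid 20: E[bid 20] = 0.625·(13) + 0.125·(-1) + 0.25·(-1) = 7.75; E[bid 10] = 1.875. Best-responding. ✓
Bidder 2 (valuation low), facing bid 20: bid 10 gives 10, bid 20 gives 2. Proposed bid 10 is best. ✓
Bidder 2 (valuation medium), facing bid 20: bid 10 gives -2, bid 20 gives 10. Proposed bid 20 is best. ✓
Bidder 2 (valuation high), facing bid 20: bid 10 gives -5, bid 20 gives 2. Proposed bid 20 is best. ✓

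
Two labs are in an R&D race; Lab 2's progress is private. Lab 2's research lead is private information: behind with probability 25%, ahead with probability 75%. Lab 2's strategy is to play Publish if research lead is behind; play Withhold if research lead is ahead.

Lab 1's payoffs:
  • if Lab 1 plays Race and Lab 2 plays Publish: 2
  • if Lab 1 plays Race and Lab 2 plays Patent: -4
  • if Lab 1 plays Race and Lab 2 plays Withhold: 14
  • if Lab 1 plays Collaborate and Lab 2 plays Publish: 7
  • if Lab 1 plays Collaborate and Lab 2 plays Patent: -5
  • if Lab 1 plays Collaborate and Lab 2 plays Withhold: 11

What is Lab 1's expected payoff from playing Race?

11

Take the expectation over Lab 2's research lead, weighting each type's action by its prior probability.
E[Race] = 0.25·2 + 0.75·14 = 0.5 + 10.5 = 11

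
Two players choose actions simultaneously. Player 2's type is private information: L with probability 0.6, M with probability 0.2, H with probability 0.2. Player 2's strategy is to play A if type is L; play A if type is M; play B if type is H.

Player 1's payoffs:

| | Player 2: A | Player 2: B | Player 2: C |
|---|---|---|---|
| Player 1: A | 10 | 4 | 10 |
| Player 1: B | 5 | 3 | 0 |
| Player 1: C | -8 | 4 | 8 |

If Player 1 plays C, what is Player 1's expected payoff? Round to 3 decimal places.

-5.600

E[C] = 0.6·(-8) + 0.2·(-8) + 0.2·4 = (-4.8) + (-1.6) + 0.8 = -5.6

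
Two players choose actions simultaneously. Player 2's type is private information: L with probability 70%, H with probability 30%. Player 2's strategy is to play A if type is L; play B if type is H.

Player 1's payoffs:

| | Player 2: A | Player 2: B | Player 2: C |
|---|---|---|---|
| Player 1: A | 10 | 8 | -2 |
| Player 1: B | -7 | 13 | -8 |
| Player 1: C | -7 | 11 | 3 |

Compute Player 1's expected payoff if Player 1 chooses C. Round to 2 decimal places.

E[C] = 0.7·(-7) + 0.3·11 = (-4.9) + 3.3 = -1.6

-1.60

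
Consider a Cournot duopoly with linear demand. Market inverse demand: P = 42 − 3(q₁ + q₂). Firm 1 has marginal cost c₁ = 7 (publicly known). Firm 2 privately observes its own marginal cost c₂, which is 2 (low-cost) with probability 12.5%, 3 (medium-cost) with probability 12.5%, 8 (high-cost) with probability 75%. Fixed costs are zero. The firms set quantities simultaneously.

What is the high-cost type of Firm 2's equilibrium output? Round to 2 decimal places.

Firm 2 with cost c maximizes (42 − 3(q₁+q₂) − c)·q₂, giving q₂(c) = (42 − c − 3q₁)/6.
E[c₂] = 0.125·2 + 0.125·3 + 0.75·8 = 6.625
Firm 1's FOC against E[q₂] yields q₁ = (42 − 2·7 + E[c₂])/9 = (42 − 14 + 6.625)/9 = 3.84722.
q₂(high-cost) = (42 − 8 − 3·3.84722)/6 = 3.74306.

3.74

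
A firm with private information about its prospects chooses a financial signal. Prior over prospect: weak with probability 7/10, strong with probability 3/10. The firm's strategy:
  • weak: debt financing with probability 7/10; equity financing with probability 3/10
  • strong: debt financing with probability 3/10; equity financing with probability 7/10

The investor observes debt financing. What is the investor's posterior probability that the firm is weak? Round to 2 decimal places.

0.84

P(debt financing) = (7/10)·(7/10) + (3/10)·(3/10) = 29/50
P(weak | debt financing) = ((7/10)·(7/10)) / (29/50) = (49/100) / (29/50) = 49/58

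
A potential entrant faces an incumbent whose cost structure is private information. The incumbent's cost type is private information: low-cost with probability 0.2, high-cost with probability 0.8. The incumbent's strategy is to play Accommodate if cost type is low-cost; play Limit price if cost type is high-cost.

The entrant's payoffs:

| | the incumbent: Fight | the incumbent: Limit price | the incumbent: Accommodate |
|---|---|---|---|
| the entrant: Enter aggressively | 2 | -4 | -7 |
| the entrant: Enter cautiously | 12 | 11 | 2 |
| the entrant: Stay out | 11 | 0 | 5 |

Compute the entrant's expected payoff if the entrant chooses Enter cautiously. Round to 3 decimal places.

E[Enter cautiously] = 0.2·2 + 0.8·11 = 0.4 + 8.8 = 9.2

9.200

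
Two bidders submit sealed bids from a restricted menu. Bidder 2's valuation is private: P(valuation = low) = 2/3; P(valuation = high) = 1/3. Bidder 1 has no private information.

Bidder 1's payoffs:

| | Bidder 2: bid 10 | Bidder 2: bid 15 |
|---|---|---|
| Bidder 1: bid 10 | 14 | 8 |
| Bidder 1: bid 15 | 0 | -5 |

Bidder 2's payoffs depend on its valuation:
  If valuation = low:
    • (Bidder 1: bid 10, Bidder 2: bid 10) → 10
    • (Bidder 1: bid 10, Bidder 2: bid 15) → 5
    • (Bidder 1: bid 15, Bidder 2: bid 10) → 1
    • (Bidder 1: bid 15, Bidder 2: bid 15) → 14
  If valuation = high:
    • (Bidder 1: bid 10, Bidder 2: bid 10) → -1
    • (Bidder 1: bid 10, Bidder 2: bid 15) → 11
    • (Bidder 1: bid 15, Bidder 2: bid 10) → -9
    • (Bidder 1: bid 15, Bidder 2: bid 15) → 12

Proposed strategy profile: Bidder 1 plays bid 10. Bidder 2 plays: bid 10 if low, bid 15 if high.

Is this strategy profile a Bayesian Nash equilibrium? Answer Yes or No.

Yes

A profile is a BNE iff every type of every player is best-responding given beliefs about the other side.
Bidder 1 plays bid 10: E[bid 10] = 2/3·(14) + 1/3·(8) = 12; E[bid 15] = -5/3. Best-responding. ✓
Bidder 2 (valuation low), facing bid 10: bid 10 gives 10, bid 15 gives 5. Proposed bid 10 is best. ✓
Bidder 2 (valuation high), facing bid 10: bid 10 gives -1, bid 15 gives 11. Proposed bid 15 is best. ✓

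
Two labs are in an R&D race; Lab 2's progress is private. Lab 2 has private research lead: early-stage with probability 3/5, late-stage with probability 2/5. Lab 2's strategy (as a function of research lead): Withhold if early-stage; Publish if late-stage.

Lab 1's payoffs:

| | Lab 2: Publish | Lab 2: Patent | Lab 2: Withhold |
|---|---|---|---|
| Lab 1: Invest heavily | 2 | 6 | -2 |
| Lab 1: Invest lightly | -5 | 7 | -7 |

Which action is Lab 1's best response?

E[Invest heavily] = 3/5·(-2) + 2/5·(2) = -2/5
E[Invest lightly] = 3/5·(-7) + 2/5·(-5) = -31/5
Best response: Invest heavily (-2/5 is the largest).

Invest heavily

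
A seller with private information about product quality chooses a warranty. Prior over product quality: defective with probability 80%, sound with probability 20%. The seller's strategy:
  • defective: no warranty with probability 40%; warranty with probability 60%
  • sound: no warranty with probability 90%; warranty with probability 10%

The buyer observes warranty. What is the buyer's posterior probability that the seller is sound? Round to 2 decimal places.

0.04

Apply Bayes' rule using the sender's strategy as the likelihood.
P(warranty) = 0.8·0.6 + 0.2·0.1 = 0.5
P(sound | warranty) = (0.2·0.1) / 0.5 = 0.02 / 0.5 = 0.04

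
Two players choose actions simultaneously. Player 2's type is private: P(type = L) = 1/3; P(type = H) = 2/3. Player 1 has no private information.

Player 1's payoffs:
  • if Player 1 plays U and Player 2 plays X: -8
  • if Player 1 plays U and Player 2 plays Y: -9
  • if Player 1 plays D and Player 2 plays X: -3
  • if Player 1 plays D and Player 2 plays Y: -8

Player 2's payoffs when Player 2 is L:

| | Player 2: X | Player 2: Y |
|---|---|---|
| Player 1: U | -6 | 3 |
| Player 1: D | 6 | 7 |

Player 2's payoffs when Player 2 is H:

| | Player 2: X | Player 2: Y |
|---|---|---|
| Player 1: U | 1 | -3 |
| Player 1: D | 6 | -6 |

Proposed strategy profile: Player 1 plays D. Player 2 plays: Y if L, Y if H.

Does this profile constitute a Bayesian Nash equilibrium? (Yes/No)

No

A profile is a BNE iff every type of every player is best-responding given beliefs about the other side.
Player 1 plays D: E[D] = 1/3·(-8) + 2/3·(-8) = -8; E[U] = -9. Best-responding. ✓
Player 2 (type L), facing D: X gives 6, Y gives 7. Proposed Y is best. ✓
Player 2 (type H), facing D: X gives 6, Y gives -6. Proposed Y is not best — profitable deviation exists. ✗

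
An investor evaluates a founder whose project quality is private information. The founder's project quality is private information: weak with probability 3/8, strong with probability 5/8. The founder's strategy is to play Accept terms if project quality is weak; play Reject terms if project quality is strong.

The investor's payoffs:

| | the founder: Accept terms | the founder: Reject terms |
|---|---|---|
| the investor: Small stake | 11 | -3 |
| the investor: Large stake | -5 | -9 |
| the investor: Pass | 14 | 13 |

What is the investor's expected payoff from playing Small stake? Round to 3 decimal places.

Take the expectation over the founder's project quality, weighting each type's action by its prior probability.
E[Small stake] = 3/8·11 + 5/8·(-3) = 33/8 + (-15/8) = 9/4

2.250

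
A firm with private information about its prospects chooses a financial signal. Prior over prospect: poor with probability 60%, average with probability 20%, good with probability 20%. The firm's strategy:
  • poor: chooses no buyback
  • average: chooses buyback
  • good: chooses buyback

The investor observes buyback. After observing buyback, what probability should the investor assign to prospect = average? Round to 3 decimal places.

P(buyback) = 0.6·0 + 0.2·1 + 0.2·1 = 0.4
P(average | buyback) = (0.2·1) / 0.4 = 0.2 / 0.4 = 0.5

0.500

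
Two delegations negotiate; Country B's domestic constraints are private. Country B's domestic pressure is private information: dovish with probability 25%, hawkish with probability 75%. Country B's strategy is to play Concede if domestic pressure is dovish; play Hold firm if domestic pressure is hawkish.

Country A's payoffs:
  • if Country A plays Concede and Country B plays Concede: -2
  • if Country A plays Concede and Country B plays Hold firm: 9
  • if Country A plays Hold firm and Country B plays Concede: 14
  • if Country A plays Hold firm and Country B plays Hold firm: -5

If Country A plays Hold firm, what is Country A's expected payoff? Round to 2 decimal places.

E[Hold firm] = 0.25·14 + 0.75·(-5) = 3.5 + (-3.75) = -0.25

-0.25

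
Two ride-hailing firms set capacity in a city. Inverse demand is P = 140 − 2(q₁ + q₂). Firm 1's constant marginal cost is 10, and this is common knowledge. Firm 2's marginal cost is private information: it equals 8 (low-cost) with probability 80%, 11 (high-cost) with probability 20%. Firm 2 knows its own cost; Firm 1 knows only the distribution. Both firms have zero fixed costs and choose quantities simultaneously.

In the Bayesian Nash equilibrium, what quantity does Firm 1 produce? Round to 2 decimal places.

Type-c best response for Firm 2: q₂(c) = (140 − c)/4 − q₁/2.
Firm 1 maximizes expected profit; its first-order condition is 140 − 4q₁ − 2E[q₂] − 10 = 0.
Substituting E[q₂] and solving: E[c₂] = 8.6, so q₁ = (140 − 2·10 + 8.6)/6 = 21.4333.

21.43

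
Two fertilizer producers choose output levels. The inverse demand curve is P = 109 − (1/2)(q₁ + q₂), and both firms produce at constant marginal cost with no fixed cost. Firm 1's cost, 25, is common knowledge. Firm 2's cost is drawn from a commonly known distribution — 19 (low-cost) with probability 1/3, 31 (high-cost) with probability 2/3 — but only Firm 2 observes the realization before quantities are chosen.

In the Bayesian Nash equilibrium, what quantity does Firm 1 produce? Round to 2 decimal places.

57.33

Firm 2 with cost c maximizes (109 − (1/2)(q₁+q₂) − c)·q₂, giving q₂(c) = (109 − c − (1/2)q₁).
E[c₂] = 1/3·19 + 2/3·31 = 27
Firm 1's FOC against E[q₂] yields q₁ = (109 − 2·25 + E[c₂])/(3/2) = (109 − 50 + 27)/(3/2) = 57.3333.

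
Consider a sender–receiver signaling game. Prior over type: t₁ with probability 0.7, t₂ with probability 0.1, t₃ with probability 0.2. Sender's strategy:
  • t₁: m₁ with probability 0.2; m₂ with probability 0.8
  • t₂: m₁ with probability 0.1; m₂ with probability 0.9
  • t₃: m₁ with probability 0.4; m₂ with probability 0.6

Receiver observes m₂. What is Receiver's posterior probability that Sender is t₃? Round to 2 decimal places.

0.16

Apply Bayes' rule using the sender's strategy as the likelihood.
P(m₂) = 0.7·0.8 + 0.1·0.9 + 0.2·0.6 = 0.77
P(t₃ | m₂) = (0.2·0.6) / 0.77 = 0.12 / 0.77 = 0.155844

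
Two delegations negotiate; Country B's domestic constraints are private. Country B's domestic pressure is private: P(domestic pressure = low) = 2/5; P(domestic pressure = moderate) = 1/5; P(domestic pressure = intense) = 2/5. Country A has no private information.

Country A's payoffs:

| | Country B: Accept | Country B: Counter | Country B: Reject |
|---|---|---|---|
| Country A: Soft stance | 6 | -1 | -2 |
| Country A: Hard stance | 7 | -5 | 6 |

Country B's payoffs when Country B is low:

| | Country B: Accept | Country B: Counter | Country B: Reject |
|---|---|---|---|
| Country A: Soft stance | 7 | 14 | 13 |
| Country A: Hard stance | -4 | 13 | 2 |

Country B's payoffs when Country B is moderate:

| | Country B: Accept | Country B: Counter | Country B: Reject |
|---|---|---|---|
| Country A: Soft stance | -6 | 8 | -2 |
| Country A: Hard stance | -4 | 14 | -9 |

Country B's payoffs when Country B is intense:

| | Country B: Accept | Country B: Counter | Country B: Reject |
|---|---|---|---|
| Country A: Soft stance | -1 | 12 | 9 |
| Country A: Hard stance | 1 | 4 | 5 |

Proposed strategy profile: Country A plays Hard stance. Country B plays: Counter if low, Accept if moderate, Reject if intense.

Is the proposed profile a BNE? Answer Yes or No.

Country A plays Hard stance: E[Hard stance] = 2/5·(-5) + 1/5·(7) + 2/5·(6) = 9/5; E[Soft stance] = 0. Best-responding. ✓
Country B (domestic pressure low), facing Hard stance: Accept gives -4, Counter gives 13, Reject gives 2. Proposed Counter is best. ✓
Country B (domestic pressure moderate), facing Hard stance: Accept gives -4, Counter gives 14, Reject gives -9. Proposed Accept is not best — profitable deviation exists. ✗
Country B (domestic pressure intense), facing Hard stance: Accept gives 1, Counter gives 4, Reject gives 5. Proposed Reject is best. ✓

No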